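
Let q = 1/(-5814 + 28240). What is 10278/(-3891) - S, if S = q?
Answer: -76832773/29086522 ≈ -2.6415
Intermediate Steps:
q = 1/22426 ≈ 4.4591e-5
S = 1/22426 ≈ 4.4591e-5
10278/(-3891) - S = 10278/(-3891) - 1*1/22426 = 10278*(-1/3891) - 1/22426 = -3426/1297 - 1/22426 = -76832773/29086522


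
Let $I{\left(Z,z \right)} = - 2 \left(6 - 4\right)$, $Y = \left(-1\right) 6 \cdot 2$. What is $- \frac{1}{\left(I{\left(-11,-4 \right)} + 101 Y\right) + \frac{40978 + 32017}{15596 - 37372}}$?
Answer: $\frac{21776}{26552611} \approx 0.00082011$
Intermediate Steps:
$Y = -12$ ($Y = \left(-6\right) 2 = -12$)
$I{\left(Z,z \right)} = -4$ ($I{\left(Z,z \right)} = \left(-2\right) 2 = -4$)
$- \frac{1}{\left(I{\left(-11,-4 \right)} + 101 Y\right) + \frac{40978 + 32017}{15596 - 37372}} = - \frac{1}{\left(-4 + 101 \left(-12\right)\right) + \frac{40978 + 32017}{15596 - 37372}} = - \frac{1}{\left(-4 - 1212\right) + \frac{72995}{-21776}} = - \frac{1}{-1216 + 72995 \left(- \frac{1}{21776}\right)} = - \frac{1}{-1216 - \frac{72995}{21776}} = - \frac{1}{- \frac{26552611}{21776}} = \left(-1\right) \left(- \frac{21776}{26552611}\right) = \frac{21776}{26552611}$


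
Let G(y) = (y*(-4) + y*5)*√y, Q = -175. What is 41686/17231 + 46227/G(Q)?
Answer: 41686/17231 + 46227*I*√7/6125 ≈ 2.4192 + 19.968*I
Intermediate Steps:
G(y) = y^(3/2) (G(y) = (-4*y + 5*y)*√y = y*√y = y^(3/2))
41686/17231 + 46227/G(Q) = 41686/17231 + 46227/((-175)^(3/2)) = 41686*(1/17231) + 46227/((-875*I*√7)) = 41686/17231 + 46227*(I*√7/6125) = 41686/17231 + 46227*I*√7/6125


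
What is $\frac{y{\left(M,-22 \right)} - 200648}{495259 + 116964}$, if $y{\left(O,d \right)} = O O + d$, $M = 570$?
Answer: $\frac{124230}{612223} \approx 0.20292$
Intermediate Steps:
$y{\left(O,d \right)} = d + O^{2}$ ($y{\left(O,d \right)} = O^{2} + d = d + O^{2}$)
$\frac{y{\left(M,-22 \right)} - 200648}{495259 + 116964} = \frac{\left(-22 + 570^{2}\right) - 200648}{495259 + 116964} = \frac{\left(-22 + 324900\right) - 200648}{612223} = \left(324878 - 200648\right) \frac{1}{612223} = 124230 \cdot \frac{1}{612223} = \frac{124230}{612223}$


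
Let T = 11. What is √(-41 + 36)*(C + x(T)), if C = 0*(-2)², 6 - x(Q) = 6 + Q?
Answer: -11*I*√5 ≈ -24.597*I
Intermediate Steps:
x(Q) = -Q (x(Q) = 6 - (6 + Q) = 6 + (-6 - Q) = -Q)
C = 0 (C = 0*4 = 0)
√(-41 + 36)*(C + x(T)) = √(-41 + 36)*(0 - 1*11) = √(-5)*(0 - 11) = (I*√5)*(-11) = -11*I*√5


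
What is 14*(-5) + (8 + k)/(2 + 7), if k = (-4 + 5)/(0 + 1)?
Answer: -69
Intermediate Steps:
k = 1 (k = 1/1 = 1*1 = 1)
14*(-5) + (8 + k)/(2 + 7) = 14*(-5) + (8 + 1)/(2 + 7) = -70 + 9/9 = -70 + 9*(1/9) = -70 + 1 = -69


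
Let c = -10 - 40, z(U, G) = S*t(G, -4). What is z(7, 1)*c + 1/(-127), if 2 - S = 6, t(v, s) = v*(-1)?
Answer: -25401/127 ≈ -200.01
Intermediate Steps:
t(v, s) = -v
S = -4 (S = 2 - 1*6 = 2 - 6 = -4)
z(U, G) = 4*G (z(U, G) = -(-4)*G = 4*G)
c = -50
z(7, 1)*c + 1/(-127) = (4*1)*(-50) + 1/(-127) = 4*(-50) - 1/127 = -200 - 1/127 = -25401/127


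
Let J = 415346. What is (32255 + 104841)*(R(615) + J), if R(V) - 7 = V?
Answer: 57027548928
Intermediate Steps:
R(V) = 7 + V
(32255 + 104841)*(R(615) + J) = (32255 + 104841)*((7 + 615) + 415346) = 137096*(622 + 415346) = 137096*415968 = 57027548928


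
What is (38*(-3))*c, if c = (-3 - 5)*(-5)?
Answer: -4560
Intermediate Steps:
c = 40 (c = -8*(-5) = 40)
(38*(-3))*c = (38*(-3))*40 = -114*40 = -4560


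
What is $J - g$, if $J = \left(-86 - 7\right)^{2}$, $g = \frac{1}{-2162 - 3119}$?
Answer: $\frac{45675370}{5281} \approx 8649.0$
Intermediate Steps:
$g = - \frac{1}{5281}$ ($g = \frac{1}{-5281} = - \frac{1}{5281} \approx -0.00018936$)
$J = 8649$ ($J = \left(-93\right)^{2} = 8649$)
$J - g = 8649 - - \frac{1}{5281} = 8649 + \frac{1}{5281} = \frac{45675370}{5281}$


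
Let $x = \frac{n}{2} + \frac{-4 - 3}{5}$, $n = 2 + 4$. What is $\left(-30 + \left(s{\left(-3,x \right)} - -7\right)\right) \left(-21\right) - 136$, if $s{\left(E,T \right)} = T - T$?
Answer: $347$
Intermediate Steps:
$n = 6$
$x = \frac{8}{5}$ ($x = \frac{6}{2} + \frac{-4 - 3}{5} = 6 \cdot \frac{1}{2} - \frac{7}{5} = 3 - \frac{7}{5} = \frac{8}{5} \approx 1.6$)
$s{\left(E,T \right)} = 0$
$\left(-30 + \left(s{\left(-3,x \right)} - -7\right)\right) \left(-21\right) - 136 = \left(-30 + \left(0 - -7\right)\right) \left(-21\right) - 136 = \left(-30 + \left(0 + 7\right)\right) \left(-21\right) - 136 = \left(-30 + 7\right) \left(-21\right) - 136 = \left(-23\right) \left(-21\right) - 136 = 483 - 136 = 347$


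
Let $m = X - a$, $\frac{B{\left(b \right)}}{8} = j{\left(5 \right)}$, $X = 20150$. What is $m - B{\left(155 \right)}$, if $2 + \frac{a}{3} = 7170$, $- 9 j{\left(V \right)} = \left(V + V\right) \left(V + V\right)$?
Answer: $- \frac{11386}{9} \approx -1265.1$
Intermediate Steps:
$j{\left(V \right)} = - \frac{4 V^{2}}{9}$ ($j{\left(V \right)} = - \frac{\left(V + V\right) \left(V + V\right)}{9} = - \frac{2 V 2 V}{9} = - \frac{4 V^{2}}{9}$)
$a = 21504$ ($a = -6 + 3 \cdot 7170 = -6 + 21510 = 21504$)
$B{\left(b \right)} = - \frac{800}{9}$ ($B{\left(b \right)} = 8 \left(- \frac{4 \cdot 5^{2}}{9}\right) = 8 \left(\left(- \frac{4}{9}\right) 25\right) = 8 \left(- \frac{100}{9}\right) = - \frac{800}{9}$)
$m = -1354$ ($m = 20150 - 21504 = -1354$)
$m - B{\left(155 \right)} = -1354 - - \frac{800}{9} = -1354 + \frac{800}{9} = - \frac{11386}{9}$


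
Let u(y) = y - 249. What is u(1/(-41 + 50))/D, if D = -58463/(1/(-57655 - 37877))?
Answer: -560/12566446461 ≈ -4.4563e-8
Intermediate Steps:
u(y) = -249 + y
D = 5585087316 (D = -58463/(1/(-95532)) = -58463/(-1/95532) = -58463*(-95532) = 5585087316)
u(1/(-41 + 50))/D = (-249 + 1/(-41 + 50))/5585087316 = (-249 + 1/9)*(1/5585087316) = -2240/9*1/5585087316 = -560/12566446461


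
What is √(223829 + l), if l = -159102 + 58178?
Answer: √122905 ≈ 350.58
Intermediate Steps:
l = -100924
√(223829 + l) = √(223829 - 100924) = √122905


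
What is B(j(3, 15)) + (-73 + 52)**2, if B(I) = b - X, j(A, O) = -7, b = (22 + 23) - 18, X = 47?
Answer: 421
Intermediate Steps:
b = 27 (b = 45 - 18 = 27)
B(I) = -20 (B(I) = 27 - 1*47 = 27 - 47 = -20)
B(j(3, 15)) + (-73 + 52)**2 = -20 + (-73 + 52)**2 = -20 + (-21)**2 = -20 + 441 = 421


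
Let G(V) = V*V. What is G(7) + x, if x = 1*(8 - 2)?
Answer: 55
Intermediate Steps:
x = 6 (x = 1*6 = 6)
G(V) = V**2
G(7) + x = 7**2 + 6 = 49 + 6 = 55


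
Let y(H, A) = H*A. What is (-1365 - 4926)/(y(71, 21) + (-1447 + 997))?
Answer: -2097/347 ≈ -6.0432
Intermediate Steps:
y(H, A) = A*H
(-1365 - 4926)/(y(71, 21) + (-1447 + 997)) = (-1365 - 4926)/(21*71 + (-1447 + 997)) = -6291/(1491 - 450) = -6291/1041 = -6291*1/1041 = -2097/347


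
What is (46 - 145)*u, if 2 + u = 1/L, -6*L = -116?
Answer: 11187/58 ≈ 192.88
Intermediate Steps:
L = 58/3 (L = -⅙*(-116) = 58/3 ≈ 19.333)
u = -113/58 (u = -2 + 1/(58/3) = -2 + 3/58 = -113/58 ≈ -1.9483)
(46 - 145)*u = (46 - 145)*(-113/58) = -99*(-113/58) = 11187/58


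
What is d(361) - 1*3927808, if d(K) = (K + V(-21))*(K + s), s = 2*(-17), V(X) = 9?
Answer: -3806818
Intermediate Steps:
s = -34
d(K) = (-34 + K)*(9 + K) (d(K) = (K + 9)*(K - 34) = (9 + K)*(-34 + K) = (-34 + K)*(9 + K))
d(361) - 1*3927808 = (-306 + 361² - 25*361) - 1*3927808 = (-306 + 130321 - 9025) - 3927808 = 120990 - 3927808 = -3806818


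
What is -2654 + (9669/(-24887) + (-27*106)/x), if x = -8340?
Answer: -91811205031/34592930 ≈ -2654.0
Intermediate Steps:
-2654 + (9669/(-24887) + (-27*106)/x) = -2654 + (9669/(-24887) - 27*106/(-8340)) = -2654 + (9669*(-1/24887) - 2862*(-1/8340)) = -2654 + (-9669/24887 + 477/1390) = -2654 - 1568811/34592930 = -91811205031/34592930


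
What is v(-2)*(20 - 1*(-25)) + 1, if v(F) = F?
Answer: -89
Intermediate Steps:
v(-2)*(20 - 1*(-25)) + 1 = -2*(20 - 1*(-25)) + 1 = -2*(20 + 25) + 1 = -2*45 + 1 = -90 + 1 = -89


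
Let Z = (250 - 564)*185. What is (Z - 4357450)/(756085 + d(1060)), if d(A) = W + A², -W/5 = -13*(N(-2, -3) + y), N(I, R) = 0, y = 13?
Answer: -441554/188053 ≈ -2.3480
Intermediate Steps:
Z = -58090 (Z = -314*185 = -58090)
W = 845 (W = -(-65)*(0 + 13) = -(-65)*13 = -5*(-169) = 845)
d(A) = 845 + A²
(Z - 4357450)/(756085 + d(1060)) = (-58090 - 4357450)/(756085 + (845 + 1060²)) = -4415540/(756085 + (845 + 1123600)) = -4415540/(756085 + 1124445) = -4415540/1880530 = -4415540*1/1880530 = -441554/188053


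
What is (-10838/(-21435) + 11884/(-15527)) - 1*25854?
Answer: -8604846920144/332821245 ≈ -25854.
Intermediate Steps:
(-10838/(-21435) + 11884/(-15527)) - 1*25854 = (-10838*(-1/21435) + 11884*(-1/15527)) - 25854 = (10838/21435 - 11884/15527) - 25854 = -86451914/332821245 - 25854 = -8604846920144/332821245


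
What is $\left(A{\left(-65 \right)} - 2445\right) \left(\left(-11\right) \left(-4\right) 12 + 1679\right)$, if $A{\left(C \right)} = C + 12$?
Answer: $-5513086$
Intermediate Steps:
$A{\left(C \right)} = 12 + C$
$\left(A{\left(-65 \right)} - 2445\right) \left(\left(-11\right) \left(-4\right) 12 + 1679\right) = \left(\left(12 - 65\right) - 2445\right) \left(\left(-11\right) \left(-4\right) 12 + 1679\right) = \left(-53 - 2445\right) \left(44 \cdot 12 + 1679\right) = - 2498 \left(528 + 1679\right) = \left(-2498\right) 2207 = -5513086$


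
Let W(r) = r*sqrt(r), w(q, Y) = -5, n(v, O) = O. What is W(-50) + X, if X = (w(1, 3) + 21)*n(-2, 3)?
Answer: 48 - 250*I*sqrt(2) ≈ 48.0 - 353.55*I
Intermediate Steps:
X = 48 (X = (-5 + 21)*3 = 16*3 = 48)
W(r) = r**(3/2)
W(-50) + X = (-50)**(3/2) + 48 = -250*I*sqrt(2) + 48 = 48 - 250*I*sqrt(2)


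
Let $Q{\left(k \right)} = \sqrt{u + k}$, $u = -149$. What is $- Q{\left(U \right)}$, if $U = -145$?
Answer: $- 7 i \sqrt{6} \approx - 17.146 i$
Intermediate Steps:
$Q{\left(k \right)} = \sqrt{-149 + k}$
$- Q{\left(U \right)} = - \sqrt{-149 - 145} = - \sqrt{-294} = - 7 i \sqrt{6}$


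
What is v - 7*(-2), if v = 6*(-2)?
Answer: 2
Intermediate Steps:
v = -12
v - 7*(-2) = -12 - 7*(-2) = -12 + 14 = 2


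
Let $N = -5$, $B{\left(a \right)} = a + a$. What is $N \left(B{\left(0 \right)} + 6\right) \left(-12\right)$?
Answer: $360$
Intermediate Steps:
$B{\left(a \right)} = 2 a$
$N \left(B{\left(0 \right)} + 6\right) \left(-12\right) = - 5 \left(2 \cdot 0 + 6\right) \left(-12\right) = - 5 \left(0 + 6\right) \left(-12\right) = \left(-5\right) 6 \left(-12\right) = \left(-30\right) \left(-12\right) = 360$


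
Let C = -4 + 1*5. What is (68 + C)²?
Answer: 4761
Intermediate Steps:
C = 1 (C = -4 + 5 = 1)
(68 + C)² = (68 + 1)² = 69² = 4761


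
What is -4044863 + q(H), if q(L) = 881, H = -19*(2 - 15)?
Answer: -4043982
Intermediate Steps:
H = 247 (H = -19*(-13) = 247)
-4044863 + q(H) = -4044863 + 881 = -4043982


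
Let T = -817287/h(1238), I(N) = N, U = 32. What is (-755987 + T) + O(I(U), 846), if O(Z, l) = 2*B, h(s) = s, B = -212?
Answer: -937254105/1238 ≈ -7.5707e+5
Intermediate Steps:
T = -817287/1238 ≈ -660.17
O(Z, l) = -424 (O(Z, l) = 2*(-212) = -424)
(-755987 + T) + O(I(U), 846) = (-755987 - 817287/1238) - 424 = -936729193/1238 - 424 = -937254105/1238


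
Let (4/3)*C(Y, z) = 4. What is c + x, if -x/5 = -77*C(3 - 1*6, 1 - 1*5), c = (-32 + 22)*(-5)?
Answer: 1205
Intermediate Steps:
C(Y, z) = 3 (C(Y, z) = (¾)*4 = 3)
c = 50 (c = -10*(-5) = 50)
x = 1155 (x = -(-385)*3 = -5*(-231) = 1155)
c + x = 50 + 1155 = 1205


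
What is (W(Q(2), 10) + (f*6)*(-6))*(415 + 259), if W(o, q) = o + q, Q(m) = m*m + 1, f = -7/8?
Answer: 31341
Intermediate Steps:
f = -7/8 (f = -7*⅛ = -7/8 ≈ -0.87500)
Q(m) = 1 + m² (Q(m) = m² + 1 = 1 + m²)
(W(Q(2), 10) + (f*6)*(-6))*(415 + 259) = (((1 + 2²) + 10) - 7/8*6*(-6))*(415 + 259) = (((1 + 4) + 10) - 21/4*(-6))*674 = ((5 + 10) + 63/2)*674 = (15 + 63/2)*674 = (93/2)*674 = 31341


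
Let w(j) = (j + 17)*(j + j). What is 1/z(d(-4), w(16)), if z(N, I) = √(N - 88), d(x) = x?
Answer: -I*√23/46 ≈ -0.10426*I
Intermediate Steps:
w(j) = 2*j*(17 + j) (w(j) = (17 + j)*(2*j) = 2*j*(17 + j))
z(N, I) = √(-88 + N)
1/z(d(-4), w(16)) = 1/(√(-88 - 4)) = 1/(√(-92)) = 1/(2*I*√23) = -I*√23/46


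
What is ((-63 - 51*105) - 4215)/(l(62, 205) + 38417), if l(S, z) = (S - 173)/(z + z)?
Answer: -3949530/15750859 ≈ -0.25075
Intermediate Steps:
l(S, z) = (-173 + S)/(2*z) (l(S, z) = (-173 + S)/((2*z)) = (-173 + S)*(1/(2*z)) = (-173 + S)/(2*z))
((-63 - 51*105) - 4215)/(l(62, 205) + 38417) = ((-63 - 51*105) - 4215)/((1/2)*(-173 + 62)/205 + 38417) = ((-63 - 5355) - 4215)/((1/2)*(1/205)*(-111) + 38417) = (-5418 - 4215)/(-111/410 + 38417) = -9633/15750859/410 = -9633*410/15750859 = -3949530/15750859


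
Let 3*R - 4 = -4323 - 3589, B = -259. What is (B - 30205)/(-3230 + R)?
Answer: 2176/419 ≈ 5.1933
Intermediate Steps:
R = -2636 (R = 4/3 + (-4323 - 3589)/3 = 4/3 + (⅓)*(-7912) = 4/3 - 7912/3 = -2636)
(B - 30205)/(-3230 + R) = (-259 - 30205)/(-3230 - 2636) = -30464/(-5866) = -30464*(-1/5866) = 2176/419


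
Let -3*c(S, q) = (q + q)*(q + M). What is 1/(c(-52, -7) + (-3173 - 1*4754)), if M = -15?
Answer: -3/24089 ≈ -0.00012454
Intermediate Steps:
c(S, q) = -2*q*(-15 + q)/3 (c(S, q) = -(q + q)*(q - 15)/3 = -2*q*(-15 + q)/3)
1/(c(-52, -7) + (-3173 - 1*4754)) = 1/((⅔)*(-7)*(15 - 1*(-7)) + (-3173 - 1*4754)) = 1/((⅔)*(-7)*(15 + 7) + (-3173 - 4754)) = 1/((⅔)*(-7)*22 - 7927) = 1/(-308/3 - 7927) = 1/(-24089/3) = -3/24089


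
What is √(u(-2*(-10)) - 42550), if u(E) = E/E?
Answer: I*√42549 ≈ 206.27*I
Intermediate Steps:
u(E) = 1
√(u(-2*(-10)) - 42550) = √(1 - 42550) = √(-42549) = I*√42549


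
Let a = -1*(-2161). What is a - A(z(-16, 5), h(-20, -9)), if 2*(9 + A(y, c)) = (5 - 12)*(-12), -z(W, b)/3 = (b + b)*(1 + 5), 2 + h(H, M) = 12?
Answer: 2128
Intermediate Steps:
h(H, M) = 10 (h(H, M) = -2 + 12 = 10)
a = 2161
z(W, b) = -36*b (z(W, b) = -3*(b + b)*(1 + 5) = -3*2*b*6 = -36*b)
A(y, c) = 33 (A(y, c) = -9 + ((5 - 12)*(-12))/2 = -9 + (-7*(-12))/2 = -9 + (½)*84 = -9 + 42 = 33)
a - A(z(-16, 5), h(-20, -9)) = 2161 - 1*33 = 2161 - 33 = 2128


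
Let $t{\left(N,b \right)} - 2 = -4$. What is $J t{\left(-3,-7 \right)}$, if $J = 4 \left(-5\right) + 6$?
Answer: $28$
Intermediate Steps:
$t{\left(N,b \right)} = -2$ ($t{\left(N,b \right)} = 2 - 4 = -2$)
$J = -14$ ($J = -20 + 6 = -14$)
$J t{\left(-3,-7 \right)} = \left(-14\right) \left(-2\right) = 28$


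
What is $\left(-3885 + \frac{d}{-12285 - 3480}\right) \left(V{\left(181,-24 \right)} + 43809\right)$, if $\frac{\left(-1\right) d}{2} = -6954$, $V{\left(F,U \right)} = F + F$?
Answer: $- \frac{901985557181}{5255} \approx -1.7164 \cdot 10^{8}$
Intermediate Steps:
$V{\left(F,U \right)} = 2 F$
$d = 13908$ ($d = \left(-2\right) \left(-6954\right) = 13908$)
$\left(-3885 + \frac{d}{-12285 - 3480}\right) \left(V{\left(181,-24 \right)} + 43809\right) = \left(-3885 + \frac{13908}{-12285 - 3480}\right) \left(2 \cdot 181 + 43809\right) = \left(-3885 + \frac{13908}{-12285 - 3480}\right) \left(362 + 43809\right) = \left(-3885 + \frac{13908}{-15765}\right) 44171 = \left(-3885 + 13908 \left(- \frac{1}{15765}\right)\right) 44171 = \left(-3885 - \frac{4636}{5255}\right) 44171 = \left(- \frac{20420311}{5255}\right) 44171 = - \frac{901985557181}{5255}$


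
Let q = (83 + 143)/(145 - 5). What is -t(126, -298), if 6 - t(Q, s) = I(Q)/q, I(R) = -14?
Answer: -1658/113 ≈ -14.673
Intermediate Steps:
q = 113/70 (q = 226/140 = 226*(1/140) = 113/70 ≈ 1.6143)
t(Q, s) = 1658/113 (t(Q, s) = 6 - (-14)/113/70 = 6 - (-14)*70/113 = 6 - 1*(-980/113) = 6 + 980/113 = 1658/113)
-t(126, -298) = -1*1658/113 = -1658/113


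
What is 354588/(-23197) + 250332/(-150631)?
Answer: -59218896432/3494187307 ≈ -16.948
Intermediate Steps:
354588/(-23197) + 250332/(-150631) = 354588*(-1/23197) + 250332*(-1/150631) = -354588/23197 - 250332/150631 = -59218896432/3494187307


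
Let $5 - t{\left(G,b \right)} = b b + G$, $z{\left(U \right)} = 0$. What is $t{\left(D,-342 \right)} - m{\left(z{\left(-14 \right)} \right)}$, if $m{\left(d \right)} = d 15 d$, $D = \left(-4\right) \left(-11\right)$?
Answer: $-117003$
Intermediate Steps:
$D = 44$
$m{\left(d \right)} = 15 d^{2}$ ($m{\left(d \right)} = 15 d d = 15 d^{2}$)
$t{\left(G,b \right)} = 5 - G - b^{2}$ ($t{\left(G,b \right)} = 5 - \left(b b + G\right) = 5 - \left(b^{2} + G\right) = 5 - \left(G + b^{2}\right) = 5 - G - b^{2}$)
$t{\left(D,-342 \right)} - m{\left(z{\left(-14 \right)} \right)} = \left(5 - 44 - \left(-342\right)^{2}\right) - 15 \cdot 0^{2} = \left(5 - 44 - 116964\right) - 15 \cdot 0 = \left(5 - 44 - 116964\right) - 0 = -117003 + 0 = -117003$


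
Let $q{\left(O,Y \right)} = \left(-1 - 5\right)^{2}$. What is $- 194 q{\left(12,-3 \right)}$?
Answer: $-6984$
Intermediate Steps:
$q{\left(O,Y \right)} = 36$ ($q{\left(O,Y \right)} = \left(-6\right)^{2} = 36$)
$- 194 q{\left(12,-3 \right)} = \left(-194\right) 36 = -6984$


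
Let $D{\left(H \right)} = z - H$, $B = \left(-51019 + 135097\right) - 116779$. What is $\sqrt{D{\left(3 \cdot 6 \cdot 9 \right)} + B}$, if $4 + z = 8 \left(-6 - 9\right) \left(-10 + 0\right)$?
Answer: $i \sqrt{31667} \approx 177.95 i$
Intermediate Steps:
$B = -32701$ ($B = 84078 - 116779 = -32701$)
$z = 1196$ ($z = -4 + 8 \left(-6 - 9\right) \left(-10 + 0\right) = -4 + 8 \left(\left(-15\right) \left(-10\right)\right) = -4 + 8 \cdot 150 = -4 + 1200 = 1196$)
$D{\left(H \right)} = 1196 - H$
$\sqrt{D{\left(3 \cdot 6 \cdot 9 \right)} + B} = \sqrt{\left(1196 - 3 \cdot 6 \cdot 9\right) - 32701} = \sqrt{\left(1196 - 18 \cdot 9\right) - 32701} = \sqrt{\left(1196 - 162\right) - 32701} = \sqrt{1034 - 32701} = \sqrt{-31667} = i \sqrt{31667}$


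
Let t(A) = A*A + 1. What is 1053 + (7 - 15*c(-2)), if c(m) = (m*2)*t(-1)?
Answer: 1180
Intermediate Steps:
t(A) = 1 + A**2 (t(A) = A**2 + 1 = 1 + A**2)
c(m) = 4*m (c(m) = (m*2)*(1 + (-1)**2) = (2*m)*(1 + 1) = (2*m)*2 = 4*m)
1053 + (7 - 15*c(-2)) = 1053 + (7 - 60*(-2)) = 1053 + (7 - 15*(-8)) = 1053 + (7 + 120) = 1053 + 127 = 1180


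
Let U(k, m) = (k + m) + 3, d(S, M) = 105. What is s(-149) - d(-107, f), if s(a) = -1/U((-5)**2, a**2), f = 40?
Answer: -2334046/22229 ≈ -105.00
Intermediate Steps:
U(k, m) = 3 + k + m
s(a) = -1/(28 + a**2) (s(a) = -1/(3 + (-5)**2 + a**2) = -1/(3 + 25 + a**2) = -1/(28 + a**2))
s(-149) - d(-107, f) = -1/(28 + (-149)**2) - 1*105 = -1/(28 + 22201) - 105 = -1/22229 - 105 = -2334046/22229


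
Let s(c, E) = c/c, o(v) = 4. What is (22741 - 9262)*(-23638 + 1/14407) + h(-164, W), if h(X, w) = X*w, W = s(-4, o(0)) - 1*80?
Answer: -4590122714443/14407 ≈ -3.1860e+8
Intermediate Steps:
s(c, E) = 1
W = -79 (W = 1 - 1*80 = 1 - 80 = -79)
(22741 - 9262)*(-23638 + 1/14407) + h(-164, W) = (22741 - 9262)*(-23638 + 1/14407) - 164*(-79) = 13479*(-23638 + 1/14407) + 12956 = 13479*(-340552665/14407) + 12956 = -4590309371535/14407 + 12956 = -4590122714443/14407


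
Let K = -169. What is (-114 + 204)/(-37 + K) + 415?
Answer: 42700/103 ≈ 414.56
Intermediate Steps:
(-114 + 204)/(-37 + K) + 415 = (-114 + 204)/(-37 - 169) + 415 = 90/(-206) + 415 = 90*(-1/206) + 415 = -45/103 + 415 = 42700/103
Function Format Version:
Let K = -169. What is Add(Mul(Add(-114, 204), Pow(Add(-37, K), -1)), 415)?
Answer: Rational(42700, 103) ≈ 414.56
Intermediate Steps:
Add(Mul(Add(-114, 204), Pow(Add(-37, K), -1)), 415) = Add(Mul(Add(-114, 204), Pow(Add(-37, -169), -1)), 415) = Add(Mul(90, Pow(-206, -1)), 415) = Add(Mul(90, Rational(-1, 206)), 415) = Add(Rational(-45, 103), 415) = Rational(42700, 103)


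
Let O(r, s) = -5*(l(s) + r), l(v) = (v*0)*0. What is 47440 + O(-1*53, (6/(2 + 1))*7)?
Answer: 47705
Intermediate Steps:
l(v) = 0 (l(v) = 0*0 = 0)
O(r, s) = -5*r (O(r, s) = -5*(0 + r) = -5*r)
47440 + O(-1*53, (6/(2 + 1))*7) = 47440 - (-5)*53 = 47440 - 5*(-53) = 47440 + 265 = 47705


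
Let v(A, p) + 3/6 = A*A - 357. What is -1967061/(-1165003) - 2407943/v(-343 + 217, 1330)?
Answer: -5549469965401/36158198111 ≈ -153.48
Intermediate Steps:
v(A, p) = -715/2 + A**2 (v(A, p) = -1/2 + (A*A - 357) = -1/2 + (A**2 - 357) = -1/2 + (-357 + A**2) = -715/2 + A**2)
-1967061/(-1165003) - 2407943/v(-343 + 217, 1330) = -1967061/(-1165003) - 2407943/(-715/2 + (-343 + 217)**2) = -1967061*(-1/1165003) - 2407943/(-715/2 + (-126)**2) = 1967061/1165003 - 2407943/(-715/2 + 15876) = 1967061/1165003 - 2407943/31037/2 = 1967061/1165003 - 2407943*2/31037 = 1967061/1165003 - 4815886/31037 = -5549469965401/36158198111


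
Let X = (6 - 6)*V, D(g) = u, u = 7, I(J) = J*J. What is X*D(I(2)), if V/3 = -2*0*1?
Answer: 0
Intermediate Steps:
I(J) = J²
D(g) = 7
V = 0 (V = 3*(-2*0*1) = 3*(0*1) = 3*0 = 0)
X = 0 (X = (6 - 6)*0 = 0*0 = 0)
X*D(I(2)) = 0*7 = 0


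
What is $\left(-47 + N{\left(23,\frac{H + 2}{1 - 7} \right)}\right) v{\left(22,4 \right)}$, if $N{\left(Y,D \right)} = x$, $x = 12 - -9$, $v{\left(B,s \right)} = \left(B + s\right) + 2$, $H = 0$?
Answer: $-728$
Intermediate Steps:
$v{\left(B,s \right)} = 2 + B + s$
$x = 21$ ($x = 12 + 9 = 21$)
$N{\left(Y,D \right)} = 21$
$\left(-47 + N{\left(23,\frac{H + 2}{1 - 7} \right)}\right) v{\left(22,4 \right)} = \left(-47 + 21\right) \left(2 + 22 + 4\right) = \left(-26\right) 28 = -728$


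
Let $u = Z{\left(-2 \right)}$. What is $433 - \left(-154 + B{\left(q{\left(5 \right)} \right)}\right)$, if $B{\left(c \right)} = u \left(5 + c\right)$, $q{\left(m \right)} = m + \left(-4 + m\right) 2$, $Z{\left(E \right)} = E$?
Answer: $611$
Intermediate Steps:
$u = -2$
$q{\left(m \right)} = -8 + 3 m$ ($q{\left(m \right)} = m + \left(-8 + 2 m\right) = -8 + 3 m$)
$B{\left(c \right)} = -10 - 2 c$ ($B{\left(c \right)} = - 2 \left(5 + c\right) = -10 - 2 c$)
$433 - \left(-154 + B{\left(q{\left(5 \right)} \right)}\right) = 433 - \left(-154 - \left(10 + 2 \left(-8 + 3 \cdot 5\right)\right)\right) = 433 - \left(-154 - \left(10 + 2 \left(-8 + 15\right)\right)\right) = 433 - \left(-154 - 24\right) = 433 - -178 = 433 + 178 = 611$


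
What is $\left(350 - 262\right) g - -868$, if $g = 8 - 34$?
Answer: $-1420$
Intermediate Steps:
$g = -26$
$\left(350 - 262\right) g - -868 = \left(350 - 262\right) \left(-26\right) - -868 = \left(350 - 262\right) \left(-26\right) + 868 = 88 \left(-26\right) + 868 = -2288 + 868 = -1420$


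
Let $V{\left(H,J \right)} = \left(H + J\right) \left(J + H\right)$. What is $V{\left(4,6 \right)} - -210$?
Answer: $310$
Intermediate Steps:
$V{\left(H,J \right)} = \left(H + J\right)^{2}$ ($V{\left(H,J \right)} = \left(H + J\right) \left(H + J\right) = \left(H + J\right)^{2}$)
$V{\left(4,6 \right)} - -210 = \left(4 + 6\right)^{2} - -210 = 10^{2} + 210 = 100 + 210 = 310$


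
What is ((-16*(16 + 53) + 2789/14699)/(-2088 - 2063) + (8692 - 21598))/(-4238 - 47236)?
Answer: 787450450487/3140714369226 ≈ 0.25072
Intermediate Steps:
((-16*(16 + 53) + 2789/14699)/(-2088 - 2063) + (8692 - 21598))/(-4238 - 47236) = ((-16*69 + 2789*(1/14699))/(-4151) - 12906)/(-51474) = ((-1104 + 2789/14699)*(-1/4151) - 12906)*(-1/51474) = (-16224907/14699*(-1/4151) - 12906)*(-1/51474) = (16224907/61015549 - 12906)*(-1/51474) = -787450450487/61015549*(-1/51474) = 787450450487/3140714369226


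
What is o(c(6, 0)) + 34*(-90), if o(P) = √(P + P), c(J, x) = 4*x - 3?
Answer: -3060 + I*√6 ≈ -3060.0 + 2.4495*I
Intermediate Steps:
c(J, x) = -3 + 4*x
o(P) = √2*√P (o(P) = √(2*P) = √2*√P)
o(c(6, 0)) + 34*(-90) = √2*√(-3 + 4*0) + 34*(-90) = √2*√(-3 + 0) - 3060 = √2*√(-3) - 3060 = √2*(I*√3) - 3060 = I*√6 - 3060 = -3060 + I*√6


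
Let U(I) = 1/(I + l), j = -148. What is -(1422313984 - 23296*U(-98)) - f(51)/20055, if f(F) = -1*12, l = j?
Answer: -1169504862780308/822255 ≈ -1.4223e+9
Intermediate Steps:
l = -148
f(F) = -12
U(I) = 1/(-148 + I) (U(I) = 1/(I - 148) = 1/(-148 + I))
-(1422313984 - 23296*U(-98)) - f(51)/20055 = -(1422313984 - 23296/(-148 - 98)) - 1*(-12)/20055 = -(1422313984 + 11648/123) + 12*(1/20055) = -(1422313984 + 11648/123) + 4/6685 = -23296/(1/((22490 + 1/246) + 38564)) + 4/6685 = -23296/(1/(5532541/246 + 38564)) + 4/6685 = -23296/(1/(15019285/246)) + 4/6685 = -23296/246/15019285 + 4/6685 = -23296*15019285/246 + 4/6685 = -174944631680/123 + 4/6685 = -1169504862780308/822255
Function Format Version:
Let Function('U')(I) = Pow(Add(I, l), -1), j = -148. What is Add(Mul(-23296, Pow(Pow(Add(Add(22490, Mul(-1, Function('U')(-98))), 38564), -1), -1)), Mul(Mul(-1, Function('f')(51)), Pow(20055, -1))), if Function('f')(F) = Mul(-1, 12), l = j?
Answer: Rational(-1169504862780308, 822255) ≈ -1.4223e+9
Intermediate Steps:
l = -148
Function('f')(F) = -12
Function('U')(I) = Pow(Add(-148, I), -1) (Function('U')(I) = Pow(Add(I, -148), -1) = Pow(Add(-148, I), -1))
Add(Mul(-23296, Pow(Pow(Add(Add(22490, Mul(-1, Function('U')(-98))), 38564), -1), -1)), Mul(Mul(-1, Function('f')(51)), Pow(20055, -1))) = Add(Mul(-23296, Pow(Pow(Add(Add(22490, Mul(-1, Pow(Add(-148, -98), -1))), 38564), -1), -1)), Mul(Mul(-1, -12), Pow(20055, -1))) = Add(Mul(-23296, Pow(Pow(Add(Add(22490, Mul(-1, Pow(-246, -1))), 38564), -1), -1)), Mul(12, Rational(1, 20055))) = Add(Mul(-23296, Pow(Pow(Add(Add(22490, Mul(-1, Rational(-1, 246))), 38564), -1), -1)), Rational(4, 6685)) = Add(Mul(-23296, Pow(Pow(Add(Add(22490, Rational(1, 246)), 38564), -1), -1)), Rational(4, 6685)) = Add(Mul(-23296, Pow(Pow(Add(Rational(5532541, 246), 38564), -1), -1)), Rational(4, 6685)) = Add(Mul(-23296, Pow(Pow(Rational(15019285, 246), -1), -1)), Rational(4, 6685)) = Add(Mul(-23296, Pow(Rational(246, 15019285), -1)), Rational(4, 6685)) = Add(Mul(-23296, Rational(15019285, 246)), Rational(4, 6685)) = Add(Rational(-174944631680, 123), Rational(4, 6685)) = Rational(-1169504862780308, 822255)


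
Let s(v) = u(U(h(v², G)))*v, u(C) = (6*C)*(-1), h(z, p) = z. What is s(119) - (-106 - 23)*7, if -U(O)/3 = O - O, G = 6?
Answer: 903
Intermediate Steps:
U(O) = 0 (U(O) = -3*(O - O) = -3*0 = 0)
u(C) = -6*C
s(v) = 0 (s(v) = (-6*0)*v = 0*v = 0)
s(119) - (-106 - 23)*7 = 0 - (-106 - 23)*7 = 0 - (-129)*7 = 0 - 1*(-903) = 0 + 903 = 903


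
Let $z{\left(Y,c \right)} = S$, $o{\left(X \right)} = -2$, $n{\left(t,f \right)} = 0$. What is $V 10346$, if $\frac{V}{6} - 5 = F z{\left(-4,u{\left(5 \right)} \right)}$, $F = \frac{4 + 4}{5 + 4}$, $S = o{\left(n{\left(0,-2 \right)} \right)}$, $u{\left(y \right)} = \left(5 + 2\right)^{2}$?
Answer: $\frac{600068}{3} \approx 2.0002 \cdot 10^{5}$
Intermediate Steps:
$u{\left(y \right)} = 49$ ($u{\left(y \right)} = 7^{2} = 49$)
$S = -2$
$z{\left(Y,c \right)} = -2$
$F = \frac{8}{9} \approx 0.88889$
$V = \frac{58}{3}$ ($V = 30 + 6 \cdot \frac{8}{9} \left(-2\right) = 30 + 6 \left(- \frac{16}{9}\right) = 30 - \frac{32}{3} = \frac{58}{3} \approx 19.333$)
$V 10346 = \frac{58}{3} \cdot 10346 = \frac{600068}{3}$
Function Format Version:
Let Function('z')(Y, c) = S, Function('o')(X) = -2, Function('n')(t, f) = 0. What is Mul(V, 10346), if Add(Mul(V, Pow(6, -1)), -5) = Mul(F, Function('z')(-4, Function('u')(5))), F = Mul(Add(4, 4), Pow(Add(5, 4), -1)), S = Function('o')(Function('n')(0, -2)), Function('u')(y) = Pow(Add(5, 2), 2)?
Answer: Rational(600068, 3) ≈ 2.0002e+5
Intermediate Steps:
Function('u')(y) = 49 (Function('u')(y) = Pow(7, 2) = 49)
S = -2
Function('z')(Y, c) = -2
F = Rational(8, 9) (F = Mul(8, Pow(9, -1)) = Mul(8, Rational(1, 9)) = Rational(8, 9) ≈ 0.88889)
V = Rational(58, 3) (V = Add(30, Mul(6, Mul(Rational(8, 9), -2))) = Add(30, Mul(6, Rational(-16, 9))) = Add(30, Rational(-32, 3)) = Rational(58, 3) ≈ 19.333)
Mul(V, 10346) = Mul(Rational(58, 3), 10346) = Rational(600068, 3)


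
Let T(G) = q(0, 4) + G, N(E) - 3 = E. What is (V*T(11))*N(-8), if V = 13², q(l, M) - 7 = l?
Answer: -15210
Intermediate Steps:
N(E) = 3 + E
q(l, M) = 7 + l
T(G) = 7 + G (T(G) = (7 + 0) + G = 7 + G)
V = 169
(V*T(11))*N(-8) = (169*(7 + 11))*(3 - 8) = (169*18)*(-5) = 3042*(-5) = -15210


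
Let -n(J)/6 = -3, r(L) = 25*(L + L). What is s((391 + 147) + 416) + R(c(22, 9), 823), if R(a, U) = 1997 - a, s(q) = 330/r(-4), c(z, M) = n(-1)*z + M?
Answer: 31807/20 ≈ 1590.3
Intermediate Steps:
r(L) = 50*L (r(L) = 25*(2*L) = 50*L)
n(J) = 18 (n(J) = -6*(-3) = 18)
c(z, M) = M + 18*z (c(z, M) = 18*z + M = M + 18*z)
s(q) = -33/20 (s(q) = 330/((50*(-4))) = 330/(-200) = 330*(-1/200) = -33/20)
s((391 + 147) + 416) + R(c(22, 9), 823) = -33/20 + (1997 - (9 + 18*22)) = -33/20 + (1997 - (9 + 396)) = -33/20 + (1997 - 1*405) = -33/20 + (1997 - 405) = -33/20 + 1592 = 31807/20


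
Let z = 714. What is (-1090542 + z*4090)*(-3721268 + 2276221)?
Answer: -2644028506746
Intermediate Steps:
(-1090542 + z*4090)*(-3721268 + 2276221) = (-1090542 + 714*4090)*(-3721268 + 2276221) = (-1090542 + 2920260)*(-1445047) = 1829718*(-1445047) = -2644028506746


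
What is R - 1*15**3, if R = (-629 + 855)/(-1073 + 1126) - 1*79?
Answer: -182836/53 ≈ -3449.7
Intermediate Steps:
R = -3961/53 (R = 226/53 - 79 = -3961/53 ≈ -74.736)
R - 1*15**3 = -3961/53 - 1*15**3 = -3961/53 - 1*3375 = -3961/53 - 3375 = -182836/53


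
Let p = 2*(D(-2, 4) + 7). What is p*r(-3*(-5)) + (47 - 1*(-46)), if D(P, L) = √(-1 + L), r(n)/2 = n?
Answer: 513 + 60*√3 ≈ 616.92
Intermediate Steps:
r(n) = 2*n
p = 14 + 2*√3 (p = 2*(√(-1 + 4) + 7) = 2*(√3 + 7) = 2*(7 + √3) = 14 + 2*√3 ≈ 17.464)
p*r(-3*(-5)) + (47 - 1*(-46)) = (14 + 2*√3)*(2*(-3*(-5))) + (47 - 1*(-46)) = (14 + 2*√3)*(2*15) + (47 + 46) = (14 + 2*√3)*30 + 93 = (420 + 60*√3) + 93 = 513 + 60*√3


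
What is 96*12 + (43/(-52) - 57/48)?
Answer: 239197/208 ≈ 1150.0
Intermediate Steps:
96*12 + (43/(-52) - 57/48) = 1152 + (43*(-1/52) - 57*1/48) = 1152 + (-43/52 - 19/16) = 1152 - 419/208 = 239197/208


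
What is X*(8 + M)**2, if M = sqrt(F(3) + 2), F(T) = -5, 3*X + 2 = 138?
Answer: 8296/3 + 2176*I*sqrt(3)/3 ≈ 2765.3 + 1256.3*I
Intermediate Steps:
X = 136/3 (X = -2/3 + (1/3)*138 = -2/3 + 46 = 136/3 ≈ 45.333)
M = I*sqrt(3) (M = sqrt(-5 + 2) = sqrt(-3) = I*sqrt(3) ≈ 1.732*I)
X*(8 + M)**2 = 136*(8 + I*sqrt(3))**2/3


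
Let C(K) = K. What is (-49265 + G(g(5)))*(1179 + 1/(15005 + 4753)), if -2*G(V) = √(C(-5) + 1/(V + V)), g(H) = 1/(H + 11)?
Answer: -1147612557995/19758 - 23294683*√3/39516 ≈ -5.8084e+7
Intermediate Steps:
g(H) = 1/(11 + H)
G(V) = -√(-5 + 1/(2*V))/2 (G(V) = -√(-5 + 1/(V + V))/2 = -√(-5 + 1/(2*V))/2)
(-49265 + G(g(5)))*(1179 + 1/(15005 + 4753)) = (-49265 - √(-20 + 2/(1/(11 + 5)))/4)*(1179 + 1/(15005 + 4753)) = (-49265 - √(-20 + 2/(1/16))/4)*(1179 + 1/19758) = (-49265 - √(-20 + 2*16)/4)*(23294683/19758) = (-49265 - √(-20 + 32)/4)*(23294683/19758) = (-49265 - √3/2)*(23294683/19758) = -1147612557995/19758 - 23294683*√3/39516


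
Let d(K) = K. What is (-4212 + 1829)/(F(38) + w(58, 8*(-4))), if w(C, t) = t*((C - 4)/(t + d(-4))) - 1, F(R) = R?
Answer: -2383/85 ≈ -28.035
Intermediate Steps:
w(C, t) = -1 + t*(-4 + C)/(-4 + t) (w(C, t) = t*((C - 4)/(t - 4)) - 1 = t*((-4 + C)/(-4 + t)) - 1 = t*(-4 + C)/(-4 + t) - 1 = -1 + t*(-4 + C)/(-4 + t))
(-4212 + 1829)/(F(38) + w(58, 8*(-4))) = (-4212 + 1829)/(38 + (4 - 40*(-4) + 58*(8*(-4)))/(-4 + 8*(-4))) = -2383/(38 + (4 - 5*(-32) + 58*(-32))/(-4 - 32)) = -2383/(38 + (4 + 160 - 1856)/(-36)) = -2383/(38 - 1/36*(-1692)) = -2383/(38 + 47) = -2383/85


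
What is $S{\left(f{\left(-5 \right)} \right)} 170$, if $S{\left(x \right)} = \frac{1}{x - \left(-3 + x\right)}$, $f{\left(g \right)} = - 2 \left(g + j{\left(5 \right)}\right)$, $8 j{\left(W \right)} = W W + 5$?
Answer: $\frac{170}{3} \approx 56.667$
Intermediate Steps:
$j{\left(W \right)} = \frac{5}{8} + \frac{W^{2}}{8}$ ($j{\left(W \right)} = \frac{W W + 5}{8} = \frac{W^{2} + 5}{8} = \frac{5 + W^{2}}{8} = \frac{5}{8} + \frac{W^{2}}{8}$)
$f{\left(g \right)} = - \frac{15}{2} - 2 g$ ($f{\left(g \right)} = - 2 \left(g + \left(\frac{5}{8} + \frac{5^{2}}{8}\right)\right) = - 2 \left(g + \left(\frac{5}{8} + \frac{1}{8} \cdot 25\right)\right) = - 2 \left(g + \left(\frac{5}{8} + \frac{25}{8}\right)\right) = - 2 \left(g + \frac{15}{4}\right) = - 2 \left(\frac{15}{4} + g\right) = - \frac{15}{2} - 2 g$)
$S{\left(x \right)} = \frac{1}{3}$
$S{\left(f{\left(-5 \right)} \right)} 170 = \frac{1}{3} \cdot 170 = \frac{170}{3}$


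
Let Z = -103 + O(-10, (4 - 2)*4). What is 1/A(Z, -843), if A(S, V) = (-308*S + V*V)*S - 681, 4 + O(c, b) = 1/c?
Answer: -50/3982203759 ≈ -1.2556e-8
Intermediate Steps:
O(c, b) = -4 + 1/c
Z = -1071/10 (Z = -103 + (-4 + 1/(-10)) = -103 + (-4 - 1/10) = -103 - 41/10 = -1071/10 ≈ -107.10)
A(S, V) = -681 + S*(V**2 - 308*S) (A(S, V) = (-308*S + V**2)*S - 681 = (V**2 - 308*S)*S - 681 = S*(V**2 - 308*S) - 681 = -681 + S*(V**2 - 308*S))
1/A(Z, -843) = 1/(-681 - 308*(-1071/10)**2 - 1071/10*(-843)**2) = 1/(-681 - 308*1147041/100 - 1071/10*710649) = 1/(-681 - 88322157/25 - 761105079/10) = 1/(-3982203759/50) = -50/3982203759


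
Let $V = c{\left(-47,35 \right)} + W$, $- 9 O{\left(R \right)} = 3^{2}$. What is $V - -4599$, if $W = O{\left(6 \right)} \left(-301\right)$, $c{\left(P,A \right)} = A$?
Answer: $4935$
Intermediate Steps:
$O{\left(R \right)} = -1$ ($O{\left(R \right)} = - \frac{3^{2}}{9} = \left(- \frac{1}{9}\right) 9 = -1$)
$W = 301$ ($W = \left(-1\right) \left(-301\right) = 301$)
$V = 336$ ($V = 35 + 301 = 336$)
$V - -4599 = 336 - -4599 = 336 + 4599 = 4935$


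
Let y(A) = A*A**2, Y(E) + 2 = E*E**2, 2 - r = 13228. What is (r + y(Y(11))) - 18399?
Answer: 2347302664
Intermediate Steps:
r = -13226 (r = 2 - 1*13228 = 2 - 13228 = -13226)
Y(E) = -2 + E**3 (Y(E) = -2 + E*E**2 = -2 + E**3)
y(A) = A**3
(r + y(Y(11))) - 18399 = (-13226 + (-2 + 11**3)**3) - 18399 = (-13226 + (-2 + 1331)**3) - 18399 = (-13226 + 1329**3) - 18399 = (-13226 + 2347334289) - 18399 = 2347321063 - 18399 = 2347302664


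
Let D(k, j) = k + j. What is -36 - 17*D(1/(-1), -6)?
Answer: 83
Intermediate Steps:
D(k, j) = j + k
-36 - 17*D(1/(-1), -6) = -36 - 17*(-6 + 1/(-1)) = -36 - 17*(-6 - 1) = -36 - 17*(-7) = -36 + 119 = 83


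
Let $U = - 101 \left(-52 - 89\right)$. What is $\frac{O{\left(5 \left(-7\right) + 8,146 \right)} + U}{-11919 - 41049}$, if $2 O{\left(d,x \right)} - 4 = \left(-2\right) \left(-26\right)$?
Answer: $- \frac{14269}{52968} \approx -0.26939$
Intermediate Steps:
$U = 14241$ ($U = \left(-101\right) \left(-141\right) = 14241$)
$O{\left(d,x \right)} = 28$ ($O{\left(d,x \right)} = 2 + \frac{\left(-2\right) \left(-26\right)}{2} = 2 + \frac{1}{2} \cdot 52 = 2 + 26 = 28$)
$\frac{O{\left(5 \left(-7\right) + 8,146 \right)} + U}{-11919 - 41049} = \frac{28 + 14241}{-11919 - 41049} = \frac{14269}{-52968} = 14269 \left(- \frac{1}{52968}\right) = - \frac{14269}{52968}$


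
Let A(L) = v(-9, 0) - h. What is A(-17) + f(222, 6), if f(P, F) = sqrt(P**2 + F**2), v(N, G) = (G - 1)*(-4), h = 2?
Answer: 2 + 6*sqrt(1370) ≈ 224.08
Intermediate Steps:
v(N, G) = 4 - 4*G (v(N, G) = (-1 + G)*(-4) = 4 - 4*G)
f(P, F) = sqrt(F**2 + P**2)
A(L) = 2 (A(L) = (4 - 4*0) - 1*2 = (4 + 0) - 2 = 4 - 2 = 2)
A(-17) + f(222, 6) = 2 + sqrt(6**2 + 222**2) = 2 + sqrt(36 + 49284) = 2 + sqrt(49320) = 2 + 6*sqrt(1370)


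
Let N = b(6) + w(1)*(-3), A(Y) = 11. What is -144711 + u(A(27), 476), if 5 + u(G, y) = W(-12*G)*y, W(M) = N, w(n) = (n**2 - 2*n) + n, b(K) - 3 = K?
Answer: -140432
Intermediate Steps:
b(K) = 3 + K
w(n) = n**2 - n
N = 9 (N = (3 + 6) + (1*(-1 + 1))*(-3) = 9 + (1*0)*(-3) = 9 + 0*(-3) = 9 + 0 = 9)
W(M) = 9
u(G, y) = -5 + 9*y
-144711 + u(A(27), 476) = -144711 + (-5 + 9*476) = -144711 + (-5 + 4284) = -144711 + 4279 = -140432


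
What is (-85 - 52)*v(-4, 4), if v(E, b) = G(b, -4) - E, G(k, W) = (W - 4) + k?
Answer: 0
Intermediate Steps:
G(k, W) = -4 + W + k (G(k, W) = (-4 + W) + k = -4 + W + k)
v(E, b) = -8 + b - E (v(E, b) = (-4 - 4 + b) - E = (-8 + b) - E = -8 + b - E)
(-85 - 52)*v(-4, 4) = (-85 - 52)*(-8 + 4 - 1*(-4)) = -137*(-8 + 4 + 4) = -137*0 = 0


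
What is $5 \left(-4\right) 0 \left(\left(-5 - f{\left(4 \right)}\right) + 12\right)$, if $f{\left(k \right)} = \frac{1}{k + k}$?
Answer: $0$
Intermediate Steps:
$f{\left(k \right)} = \frac{1}{2 k}$
$5 \left(-4\right) 0 \left(\left(-5 - f{\left(4 \right)}\right) + 12\right) = 5 \left(-4\right) 0 \left(\left(-5 - \frac{1}{2 \cdot 4}\right) + 12\right) = \left(-20\right) 0 \left(\left(-5 - \frac{1}{2} \cdot \frac{1}{4}\right) + 12\right) = 0 \left(\left(-5 - \frac{1}{8}\right) + 12\right) = 0 \left(- \frac{41}{8} + 12\right) = 0 \cdot \frac{55}{8} = 0$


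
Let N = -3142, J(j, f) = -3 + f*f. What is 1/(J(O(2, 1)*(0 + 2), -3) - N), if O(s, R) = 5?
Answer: 1/3148 ≈ 0.00031766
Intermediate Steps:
J(j, f) = -3 + f²
1/(J(O(2, 1)*(0 + 2), -3) - N) = 1/((-3 + (-3)²) - 1*(-3142)) = 1/((-3 + 9) + 3142) = 1/(6 + 3142) = 1/3148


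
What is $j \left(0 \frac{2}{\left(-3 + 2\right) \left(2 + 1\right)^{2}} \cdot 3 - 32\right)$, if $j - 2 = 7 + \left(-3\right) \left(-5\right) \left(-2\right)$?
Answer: $672$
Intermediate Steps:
$j = -21$ ($j = 2 + \left(7 + \left(-3\right) \left(-5\right) \left(-2\right)\right) = 2 + \left(7 + 15 \left(-2\right)\right) = 2 + \left(7 - 30\right) = 2 - 23 = -21$)
$j \left(0 \frac{2}{\left(-3 + 2\right) \left(2 + 1\right)^{2}} \cdot 3 - 32\right) = - 21 \left(0 \frac{2}{\left(-3 + 2\right) \left(2 + 1\right)^{2}} \cdot 3 - 32\right) = - 21 \left(0 \frac{2}{\left(-1\right) 3^{2}} \cdot 3 - 32\right) = - 21 \left(0 \frac{2}{\left(-1\right) 9} \cdot 3 - 32\right) = - 21 \left(0 \frac{2}{-9} \cdot 3 - 32\right) = - 21 \left(0 \cdot 2 \left(- \frac{1}{9}\right) 3 - 32\right) = - 21 \left(0 \left(- \frac{2}{9}\right) 3 - 32\right) = - 21 \left(0 \cdot 3 - 32\right) = - 21 \left(0 - 32\right) = \left(-21\right) \left(-32\right) = 672$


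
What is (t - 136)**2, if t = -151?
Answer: 82369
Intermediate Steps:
(t - 136)**2 = (-151 - 136)**2 = (-287)**2 = 82369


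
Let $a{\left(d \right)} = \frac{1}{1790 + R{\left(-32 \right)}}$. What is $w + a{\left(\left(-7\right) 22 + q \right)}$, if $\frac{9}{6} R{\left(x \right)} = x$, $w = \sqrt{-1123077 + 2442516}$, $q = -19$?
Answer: $\frac{3}{5306} + \sqrt{1319439} \approx 1148.7$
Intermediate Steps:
$w = \sqrt{1319439} \approx 1148.7$
$R{\left(x \right)} = \frac{2 x}{3}$
$a{\left(d \right)} = \frac{3}{5306}$ ($a{\left(d \right)} = \frac{1}{1790 + \frac{2}{3} \left(-32\right)} = \frac{1}{1790 - \frac{64}{3}} = \frac{1}{\frac{5306}{3}} = \frac{3}{5306}$)
$w + a{\left(\left(-7\right) 22 + q \right)} = \sqrt{1319439} + \frac{3}{5306} = \frac{3}{5306} + \sqrt{1319439}$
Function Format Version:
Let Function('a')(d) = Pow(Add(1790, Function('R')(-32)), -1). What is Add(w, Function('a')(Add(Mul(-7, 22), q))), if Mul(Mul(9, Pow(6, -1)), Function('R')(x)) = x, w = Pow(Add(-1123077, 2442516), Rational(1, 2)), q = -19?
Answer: Add(Rational(3, 5306), Pow(1319439, Rational(1, 2))) ≈ 1148.7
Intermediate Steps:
w = Pow(1319439, Rational(1, 2)) ≈ 1148.7
Function('R')(x) = Mul(Rational(2, 3), x)
Function('a')(d) = Rational(3, 5306) (Function('a')(d) = Pow(Add(1790, Mul(Rational(2, 3), -32)), -1) = Pow(Add(1790, Rational(-64, 3)), -1) = Pow(Rational(5306, 3), -1) = Rational(3, 5306))
Add(w, Function('a')(Add(Mul(-7, 22), q))) = Add(Pow(1319439, Rational(1, 2)), Rational(3, 5306)) = Add(Rational(3, 5306), Pow(1319439, Rational(1, 2)))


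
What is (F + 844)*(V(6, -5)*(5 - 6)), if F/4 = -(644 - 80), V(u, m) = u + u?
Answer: 16944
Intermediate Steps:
V(u, m) = 2*u
F = -2256 (F = 4*(-(644 - 80)) = 4*(-1*564) = 4*(-564) = -2256)
(F + 844)*(V(6, -5)*(5 - 6)) = (-2256 + 844)*((2*6)*(5 - 6)) = -16944*(-1) = -1412*(-12) = 16944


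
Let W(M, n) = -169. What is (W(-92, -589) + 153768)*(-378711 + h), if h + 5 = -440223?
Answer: -125788211461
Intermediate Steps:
h = -440228 (h = -5 - 440223 = -440228)
(W(-92, -589) + 153768)*(-378711 + h) = (-169 + 153768)*(-378711 - 440228) = 153599*(-818939) = -125788211461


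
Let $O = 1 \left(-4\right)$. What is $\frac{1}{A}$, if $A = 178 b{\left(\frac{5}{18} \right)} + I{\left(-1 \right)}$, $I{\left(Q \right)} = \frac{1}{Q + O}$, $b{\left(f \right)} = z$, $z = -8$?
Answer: $- \frac{5}{7121} \approx -0.00070215$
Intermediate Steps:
$O = -4$
$b{\left(f \right)} = -8$
$I{\left(Q \right)} = \frac{1}{-4 + Q}$ ($I{\left(Q \right)} = \frac{1}{Q - 4} = \frac{1}{-4 + Q}$)
$A = - \frac{7121}{5}$ ($A = 178 \left(-8\right) + \frac{1}{-4 - 1} = -1424 + \frac{1}{-5} = -1424 - \frac{1}{5} = - \frac{7121}{5} \approx -1424.2$)
$\frac{1}{A} = \frac{1}{- \frac{7121}{5}} = - \frac{5}{7121}$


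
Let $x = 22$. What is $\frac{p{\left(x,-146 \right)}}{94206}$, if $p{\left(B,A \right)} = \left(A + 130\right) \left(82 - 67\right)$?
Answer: $- \frac{40}{15701} \approx -0.0025476$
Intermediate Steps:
$p{\left(B,A \right)} = 1950 + 15 A$ ($p{\left(B,A \right)} = \left(130 + A\right) 15 = 1950 + 15 A$)
$\frac{p{\left(x,-146 \right)}}{94206} = \frac{1950 + 15 \left(-146\right)}{94206} = \left(1950 - 2190\right) \frac{1}{94206} = \left(-240\right) \frac{1}{94206} = - \frac{40}{15701}$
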